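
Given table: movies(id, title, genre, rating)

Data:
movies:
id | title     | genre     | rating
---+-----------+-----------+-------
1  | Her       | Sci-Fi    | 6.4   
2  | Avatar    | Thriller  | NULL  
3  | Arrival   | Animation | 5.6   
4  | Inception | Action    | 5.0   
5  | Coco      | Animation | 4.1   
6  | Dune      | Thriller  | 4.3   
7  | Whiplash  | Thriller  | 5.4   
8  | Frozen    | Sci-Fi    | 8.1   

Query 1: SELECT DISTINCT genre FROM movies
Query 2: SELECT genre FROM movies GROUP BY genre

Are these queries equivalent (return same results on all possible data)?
Yes, equivalent

Both queries return: [('Action',), ('Animation',), ('Sci-Fi',), ('Thriller',)]

Reason: Both get unique genres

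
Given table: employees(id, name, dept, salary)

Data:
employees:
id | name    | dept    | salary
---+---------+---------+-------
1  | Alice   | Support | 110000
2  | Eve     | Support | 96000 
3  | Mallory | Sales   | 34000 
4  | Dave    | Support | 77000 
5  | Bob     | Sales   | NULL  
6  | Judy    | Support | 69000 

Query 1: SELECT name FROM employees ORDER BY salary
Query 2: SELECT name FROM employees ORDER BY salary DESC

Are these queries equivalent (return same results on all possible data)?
No, not equivalent

Query 1 returns: [('Bob',), ('Mallory',), ('Judy',), ('Dave',), ('Eve',), ('Alice',)]
Query 2 returns: [('Alice',), ('Eve',), ('Dave',), ('Judy',), ('Mallory',), ('Bob',)]

Reason: ASC vs DESC gives opposite ordering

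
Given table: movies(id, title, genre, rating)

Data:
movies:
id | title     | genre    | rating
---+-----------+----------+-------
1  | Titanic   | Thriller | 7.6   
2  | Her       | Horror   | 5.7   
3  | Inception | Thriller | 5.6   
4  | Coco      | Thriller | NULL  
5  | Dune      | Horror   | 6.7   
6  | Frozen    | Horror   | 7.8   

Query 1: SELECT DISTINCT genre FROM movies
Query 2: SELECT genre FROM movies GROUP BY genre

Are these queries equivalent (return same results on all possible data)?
Yes, equivalent

Both queries return: [('Horror',), ('Thriller',)]

Reason: Both get unique genres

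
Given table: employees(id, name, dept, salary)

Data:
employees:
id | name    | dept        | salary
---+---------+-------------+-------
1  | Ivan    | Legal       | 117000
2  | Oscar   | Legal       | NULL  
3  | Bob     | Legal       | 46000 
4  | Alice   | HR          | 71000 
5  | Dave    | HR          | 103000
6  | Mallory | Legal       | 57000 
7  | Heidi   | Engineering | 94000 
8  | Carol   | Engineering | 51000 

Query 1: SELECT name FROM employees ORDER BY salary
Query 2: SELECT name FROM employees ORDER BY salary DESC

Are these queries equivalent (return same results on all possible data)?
No, not equivalent

Query 1 returns: [('Oscar',), ('Bob',), ('Carol',), ('Mallory',), ('Alice',), ('Heidi',), ('Dave',), ('Ivan',)]
Query 2 returns: [('Ivan',), ('Dave',), ('Heidi',), ('Alice',), ('Mallory',), ('Carol',), ('Bob',), ('Oscar',)]

Reason: ASC vs DESC gives opposite ordering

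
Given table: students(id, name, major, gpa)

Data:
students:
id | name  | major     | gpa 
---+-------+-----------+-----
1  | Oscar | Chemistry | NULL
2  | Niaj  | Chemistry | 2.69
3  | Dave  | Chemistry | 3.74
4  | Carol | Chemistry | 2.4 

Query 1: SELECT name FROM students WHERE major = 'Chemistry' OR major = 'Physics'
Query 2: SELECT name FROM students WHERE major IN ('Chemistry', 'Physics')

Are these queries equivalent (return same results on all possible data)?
Yes, equivalent

Both queries return: [('Carol',), ('Dave',), ('Niaj',), ('Oscar',)]

Reason: OR vs IN are equivalent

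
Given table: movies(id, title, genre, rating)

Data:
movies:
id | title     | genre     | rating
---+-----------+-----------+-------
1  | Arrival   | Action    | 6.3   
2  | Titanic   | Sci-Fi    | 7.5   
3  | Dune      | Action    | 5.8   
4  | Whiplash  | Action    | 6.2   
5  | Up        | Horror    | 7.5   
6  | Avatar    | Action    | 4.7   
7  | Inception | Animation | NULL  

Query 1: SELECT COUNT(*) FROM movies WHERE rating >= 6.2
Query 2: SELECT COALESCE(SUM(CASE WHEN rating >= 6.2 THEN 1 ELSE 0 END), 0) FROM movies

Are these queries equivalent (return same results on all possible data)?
Yes, equivalent

Both queries return: [(4,)]

Reason: COUNT with WHERE vs conditional SUM (COALESCE handles empty-table NULL)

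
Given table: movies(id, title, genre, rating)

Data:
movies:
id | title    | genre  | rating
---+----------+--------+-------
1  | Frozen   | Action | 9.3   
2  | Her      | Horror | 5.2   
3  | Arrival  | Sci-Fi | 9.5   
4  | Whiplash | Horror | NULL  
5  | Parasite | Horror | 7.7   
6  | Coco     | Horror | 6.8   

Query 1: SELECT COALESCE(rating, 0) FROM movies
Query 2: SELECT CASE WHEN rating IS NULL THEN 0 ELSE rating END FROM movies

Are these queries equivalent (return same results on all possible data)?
Yes, equivalent

Both queries return: [(0,), (5.2,), (6.8,), (7.7,), (9.3,), (9.5,)]

Reason: COALESCE vs CASE for NULL handling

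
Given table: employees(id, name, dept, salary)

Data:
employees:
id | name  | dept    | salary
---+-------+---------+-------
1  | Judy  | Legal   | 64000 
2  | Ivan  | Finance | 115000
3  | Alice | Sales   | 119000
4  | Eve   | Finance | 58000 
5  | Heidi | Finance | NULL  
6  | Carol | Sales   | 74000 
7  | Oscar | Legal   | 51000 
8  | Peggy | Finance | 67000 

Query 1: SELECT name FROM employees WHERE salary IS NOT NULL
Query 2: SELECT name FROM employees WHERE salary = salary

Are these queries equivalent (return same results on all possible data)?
Yes, equivalent

Both queries return: [('Alice',), ('Carol',), ('Eve',), ('Ivan',), ('Judy',), ('Oscar',), ('Peggy',)]

Reason: IS NOT NULL vs self-equality (both exclude NULLs)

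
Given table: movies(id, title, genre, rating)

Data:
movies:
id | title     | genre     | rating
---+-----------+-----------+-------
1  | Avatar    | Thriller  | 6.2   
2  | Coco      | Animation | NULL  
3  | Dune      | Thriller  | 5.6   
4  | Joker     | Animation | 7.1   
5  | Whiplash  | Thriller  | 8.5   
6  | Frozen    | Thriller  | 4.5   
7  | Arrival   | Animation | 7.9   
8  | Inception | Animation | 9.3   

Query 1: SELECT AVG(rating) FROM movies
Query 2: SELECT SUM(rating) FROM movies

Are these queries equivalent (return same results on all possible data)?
No, not equivalent

Query 1 returns: [(7.014285714285714,)]
Query 2 returns: [(49.1,)]

Reason: AVG vs SUM give different aggregate values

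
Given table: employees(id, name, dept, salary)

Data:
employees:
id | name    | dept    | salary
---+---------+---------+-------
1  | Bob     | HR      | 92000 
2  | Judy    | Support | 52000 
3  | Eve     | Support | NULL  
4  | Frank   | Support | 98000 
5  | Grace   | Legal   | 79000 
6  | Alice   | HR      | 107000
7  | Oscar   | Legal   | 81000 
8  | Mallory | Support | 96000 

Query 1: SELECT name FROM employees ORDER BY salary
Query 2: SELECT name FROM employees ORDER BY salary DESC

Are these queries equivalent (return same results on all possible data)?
No, not equivalent

Query 1 returns: [('Eve',), ('Judy',), ('Grace',), ('Oscar',), ('Bob',), ('Mallory',), ('Frank',), ('Alice',)]
Query 2 returns: [('Alice',), ('Frank',), ('Mallory',), ('Bob',), ('Oscar',), ('Grace',), ('Judy',), ('Eve',)]

Reason: ASC vs DESC gives opposite ordering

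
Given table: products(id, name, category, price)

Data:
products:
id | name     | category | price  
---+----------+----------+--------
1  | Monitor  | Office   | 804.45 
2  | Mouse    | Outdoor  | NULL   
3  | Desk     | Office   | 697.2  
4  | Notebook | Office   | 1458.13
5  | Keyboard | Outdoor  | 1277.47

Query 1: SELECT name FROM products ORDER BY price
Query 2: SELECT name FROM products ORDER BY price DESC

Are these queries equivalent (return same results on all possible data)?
No, not equivalent

Query 1 returns: [('Mouse',), ('Desk',), ('Monitor',), ('Keyboard',), ('Notebook',)]
Query 2 returns: [('Notebook',), ('Keyboard',), ('Monitor',), ('Desk',), ('Mouse',)]

Reason: ASC vs DESC gives opposite ordering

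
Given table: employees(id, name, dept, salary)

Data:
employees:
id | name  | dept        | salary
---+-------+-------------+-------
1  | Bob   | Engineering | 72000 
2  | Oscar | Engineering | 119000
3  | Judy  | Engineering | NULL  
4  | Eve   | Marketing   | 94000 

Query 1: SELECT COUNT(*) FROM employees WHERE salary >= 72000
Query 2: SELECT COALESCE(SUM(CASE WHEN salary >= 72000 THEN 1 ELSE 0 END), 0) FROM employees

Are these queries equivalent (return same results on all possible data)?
Yes, equivalent

Both queries return: [(3,)]

Reason: COUNT with WHERE vs conditional SUM (COALESCE handles empty-table NULL)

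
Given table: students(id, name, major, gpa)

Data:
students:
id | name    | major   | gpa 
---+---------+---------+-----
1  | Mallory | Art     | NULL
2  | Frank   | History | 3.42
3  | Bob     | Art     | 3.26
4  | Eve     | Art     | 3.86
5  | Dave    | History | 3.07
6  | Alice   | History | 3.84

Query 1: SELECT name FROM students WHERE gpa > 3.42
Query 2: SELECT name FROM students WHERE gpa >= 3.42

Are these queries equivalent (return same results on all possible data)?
No, not equivalent

Query 1 returns: [('Eve',), ('Alice',)]
Query 2 returns: [('Frank',), ('Eve',), ('Alice',)]

Reason: > vs >= gives different results when gpa = 3.42 exists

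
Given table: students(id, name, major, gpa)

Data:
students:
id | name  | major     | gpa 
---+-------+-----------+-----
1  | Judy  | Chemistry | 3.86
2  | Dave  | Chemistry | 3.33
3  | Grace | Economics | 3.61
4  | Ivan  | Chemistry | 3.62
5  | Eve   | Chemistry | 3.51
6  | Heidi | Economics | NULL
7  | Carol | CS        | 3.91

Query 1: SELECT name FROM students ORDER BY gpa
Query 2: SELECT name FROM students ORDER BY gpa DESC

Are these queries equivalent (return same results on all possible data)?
No, not equivalent

Query 1 returns: [('Heidi',), ('Dave',), ('Eve',), ('Grace',), ('Ivan',), ('Judy',), ('Carol',)]
Query 2 returns: [('Carol',), ('Judy',), ('Ivan',), ('Grace',), ('Eve',), ('Dave',), ('Heidi',)]

Reason: ASC vs DESC gives opposite ordering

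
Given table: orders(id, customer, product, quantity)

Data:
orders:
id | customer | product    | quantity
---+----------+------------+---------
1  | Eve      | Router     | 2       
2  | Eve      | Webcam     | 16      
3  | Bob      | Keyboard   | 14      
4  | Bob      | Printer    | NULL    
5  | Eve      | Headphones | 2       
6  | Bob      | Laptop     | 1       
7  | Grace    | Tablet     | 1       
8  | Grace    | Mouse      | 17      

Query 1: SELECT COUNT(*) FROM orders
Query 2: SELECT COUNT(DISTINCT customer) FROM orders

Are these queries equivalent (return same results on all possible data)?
No, not equivalent

Query 1 returns: [(8,)]
Query 2 returns: [(3,)]

Reason: COUNT(*) counts rows, COUNT(DISTINCT customer) counts unique customers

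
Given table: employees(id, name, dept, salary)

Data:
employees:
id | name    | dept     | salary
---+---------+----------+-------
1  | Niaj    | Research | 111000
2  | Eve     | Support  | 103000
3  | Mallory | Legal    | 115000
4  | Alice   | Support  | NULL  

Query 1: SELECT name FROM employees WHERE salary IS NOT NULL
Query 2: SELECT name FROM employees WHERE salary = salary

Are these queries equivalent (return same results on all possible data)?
Yes, equivalent

Both queries return: [('Eve',), ('Mallory',), ('Niaj',)]

Reason: IS NOT NULL vs self-equality (both exclude NULLs)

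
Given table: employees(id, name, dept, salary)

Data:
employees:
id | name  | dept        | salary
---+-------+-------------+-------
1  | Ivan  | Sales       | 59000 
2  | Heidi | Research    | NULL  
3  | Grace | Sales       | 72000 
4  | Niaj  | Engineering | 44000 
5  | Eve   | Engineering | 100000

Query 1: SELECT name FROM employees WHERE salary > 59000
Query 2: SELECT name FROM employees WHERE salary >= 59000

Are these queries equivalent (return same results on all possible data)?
No, not equivalent

Query 1 returns: [('Grace',), ('Eve',)]
Query 2 returns: [('Ivan',), ('Grace',), ('Eve',)]

Reason: > vs >= gives different results when salary = 59000 exists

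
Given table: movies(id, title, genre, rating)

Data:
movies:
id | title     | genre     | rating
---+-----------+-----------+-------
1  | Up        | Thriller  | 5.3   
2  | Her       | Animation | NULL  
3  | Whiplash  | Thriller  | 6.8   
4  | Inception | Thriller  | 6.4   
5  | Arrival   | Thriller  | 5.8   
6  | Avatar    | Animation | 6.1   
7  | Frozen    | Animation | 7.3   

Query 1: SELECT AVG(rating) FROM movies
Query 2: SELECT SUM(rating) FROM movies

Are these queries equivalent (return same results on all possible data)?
No, not equivalent

Query 1 returns: [(6.283333333333334,)]
Query 2 returns: [(37.7,)]

Reason: AVG vs SUM give different aggregate values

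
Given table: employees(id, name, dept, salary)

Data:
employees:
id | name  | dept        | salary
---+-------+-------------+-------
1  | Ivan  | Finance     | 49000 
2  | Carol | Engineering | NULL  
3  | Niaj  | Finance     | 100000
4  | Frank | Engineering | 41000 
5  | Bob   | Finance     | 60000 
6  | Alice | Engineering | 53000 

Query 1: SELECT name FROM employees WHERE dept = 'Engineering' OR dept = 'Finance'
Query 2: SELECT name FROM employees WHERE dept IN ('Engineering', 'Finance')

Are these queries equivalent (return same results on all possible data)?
Yes, equivalent

Both queries return: [('Alice',), ('Bob',), ('Carol',), ('Frank',), ('Ivan',), ('Niaj',)]

Reason: OR vs IN are equivalent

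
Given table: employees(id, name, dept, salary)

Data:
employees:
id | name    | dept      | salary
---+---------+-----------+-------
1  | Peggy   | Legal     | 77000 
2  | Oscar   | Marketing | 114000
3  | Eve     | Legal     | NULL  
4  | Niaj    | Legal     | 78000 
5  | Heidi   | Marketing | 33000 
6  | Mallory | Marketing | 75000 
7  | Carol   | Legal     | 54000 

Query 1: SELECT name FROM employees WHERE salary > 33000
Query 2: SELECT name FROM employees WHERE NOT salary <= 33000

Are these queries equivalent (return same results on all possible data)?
Yes, equivalent

Both queries return: [('Carol',), ('Mallory',), ('Niaj',), ('Oscar',), ('Peggy',)]

Reason: Both filter salary > 33000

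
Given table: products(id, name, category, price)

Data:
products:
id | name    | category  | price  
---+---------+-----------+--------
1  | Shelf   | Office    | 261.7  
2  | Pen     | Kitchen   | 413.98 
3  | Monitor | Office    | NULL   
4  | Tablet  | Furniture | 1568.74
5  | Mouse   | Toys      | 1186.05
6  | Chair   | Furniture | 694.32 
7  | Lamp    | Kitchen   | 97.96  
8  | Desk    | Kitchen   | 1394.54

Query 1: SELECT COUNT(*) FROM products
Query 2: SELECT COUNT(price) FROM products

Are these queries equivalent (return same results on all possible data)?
No, not equivalent

Query 1 returns: [(8,)]
Query 2 returns: [(7,)]

Reason: COUNT(*) includes NULLs, COUNT(column) excludes them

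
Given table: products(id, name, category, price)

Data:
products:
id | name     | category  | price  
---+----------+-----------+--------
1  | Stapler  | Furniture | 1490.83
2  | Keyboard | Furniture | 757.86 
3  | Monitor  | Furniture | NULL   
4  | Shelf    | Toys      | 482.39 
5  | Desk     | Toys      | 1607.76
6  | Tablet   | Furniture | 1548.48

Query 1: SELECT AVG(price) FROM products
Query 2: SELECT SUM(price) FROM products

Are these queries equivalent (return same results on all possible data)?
No, not equivalent

Query 1 returns: [(1177.464,)]
Query 2 returns: [(5887.32,)]

Reason: AVG vs SUM give different aggregate values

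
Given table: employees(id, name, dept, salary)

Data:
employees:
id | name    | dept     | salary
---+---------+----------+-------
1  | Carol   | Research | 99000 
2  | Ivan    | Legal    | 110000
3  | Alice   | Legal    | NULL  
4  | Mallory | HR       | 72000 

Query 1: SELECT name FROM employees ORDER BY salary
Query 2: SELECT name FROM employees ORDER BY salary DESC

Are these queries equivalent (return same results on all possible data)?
No, not equivalent

Query 1 returns: [('Alice',), ('Mallory',), ('Carol',), ('Ivan',)]
Query 2 returns: [('Ivan',), ('Carol',), ('Mallory',), ('Alice',)]

Reason: ASC vs DESC gives opposite ordering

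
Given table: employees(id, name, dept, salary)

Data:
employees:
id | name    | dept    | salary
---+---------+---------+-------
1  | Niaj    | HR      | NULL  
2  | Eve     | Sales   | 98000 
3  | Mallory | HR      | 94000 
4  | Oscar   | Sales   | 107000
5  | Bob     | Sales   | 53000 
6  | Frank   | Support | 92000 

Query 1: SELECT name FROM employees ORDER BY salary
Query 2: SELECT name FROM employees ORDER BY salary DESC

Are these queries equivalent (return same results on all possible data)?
No, not equivalent

Query 1 returns: [('Niaj',), ('Bob',), ('Frank',), ('Mallory',), ('Eve',), ('Oscar',)]
Query 2 returns: [('Oscar',), ('Eve',), ('Mallory',), ('Frank',), ('Bob',), ('Niaj',)]

Reason: ASC vs DESC gives opposite ordering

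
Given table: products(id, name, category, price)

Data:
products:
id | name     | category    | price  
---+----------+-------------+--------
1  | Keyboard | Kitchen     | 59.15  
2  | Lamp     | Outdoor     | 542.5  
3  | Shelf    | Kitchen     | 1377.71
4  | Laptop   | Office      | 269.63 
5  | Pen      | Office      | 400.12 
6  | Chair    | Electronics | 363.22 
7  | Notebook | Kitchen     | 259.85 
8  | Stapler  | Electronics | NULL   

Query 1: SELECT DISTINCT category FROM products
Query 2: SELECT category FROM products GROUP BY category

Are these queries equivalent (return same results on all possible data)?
Yes, equivalent

Both queries return: [('Electronics',), ('Kitchen',), ('Office',), ('Outdoor',)]

Reason: Both get unique categorys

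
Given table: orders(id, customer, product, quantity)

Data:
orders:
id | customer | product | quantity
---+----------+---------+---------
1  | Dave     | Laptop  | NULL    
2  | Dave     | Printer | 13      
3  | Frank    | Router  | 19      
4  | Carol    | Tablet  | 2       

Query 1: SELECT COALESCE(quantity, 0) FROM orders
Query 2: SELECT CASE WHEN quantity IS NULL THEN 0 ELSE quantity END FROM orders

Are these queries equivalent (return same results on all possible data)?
Yes, equivalent

Both queries return: [(0,), (2,), (13,), (19,)]

Reason: COALESCE vs CASE for NULL handling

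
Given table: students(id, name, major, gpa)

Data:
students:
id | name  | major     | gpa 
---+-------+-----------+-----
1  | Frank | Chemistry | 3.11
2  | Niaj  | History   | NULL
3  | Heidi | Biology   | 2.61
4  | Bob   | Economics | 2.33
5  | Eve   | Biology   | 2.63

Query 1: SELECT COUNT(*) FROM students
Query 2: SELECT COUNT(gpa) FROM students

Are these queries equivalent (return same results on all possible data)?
No, not equivalent

Query 1 returns: [(5,)]
Query 2 returns: [(4,)]

Reason: COUNT(*) includes NULLs, COUNT(column) excludes them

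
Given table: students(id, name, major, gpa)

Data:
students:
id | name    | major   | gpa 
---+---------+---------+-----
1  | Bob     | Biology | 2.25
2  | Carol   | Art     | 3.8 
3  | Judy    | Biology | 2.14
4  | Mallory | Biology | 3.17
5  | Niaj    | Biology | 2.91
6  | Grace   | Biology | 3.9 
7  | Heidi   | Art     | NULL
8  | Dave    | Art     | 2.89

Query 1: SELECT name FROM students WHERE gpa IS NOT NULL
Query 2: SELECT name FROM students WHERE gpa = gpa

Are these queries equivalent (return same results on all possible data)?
Yes, equivalent

Both queries return: [('Bob',), ('Carol',), ('Dave',), ('Grace',), ('Judy',), ('Mallory',), ('Niaj',)]

Reason: IS NOT NULL vs self-equality (both exclude NULLs)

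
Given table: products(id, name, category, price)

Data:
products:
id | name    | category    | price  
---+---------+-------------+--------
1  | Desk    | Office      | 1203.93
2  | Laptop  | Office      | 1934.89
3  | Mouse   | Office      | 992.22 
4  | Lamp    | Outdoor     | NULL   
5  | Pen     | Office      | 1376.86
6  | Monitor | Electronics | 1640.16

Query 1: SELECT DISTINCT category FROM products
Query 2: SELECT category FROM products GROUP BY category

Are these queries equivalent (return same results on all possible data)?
Yes, equivalent

Both queries return: [('Electronics',), ('Office',), ('Outdoor',)]

Reason: Both get unique categorys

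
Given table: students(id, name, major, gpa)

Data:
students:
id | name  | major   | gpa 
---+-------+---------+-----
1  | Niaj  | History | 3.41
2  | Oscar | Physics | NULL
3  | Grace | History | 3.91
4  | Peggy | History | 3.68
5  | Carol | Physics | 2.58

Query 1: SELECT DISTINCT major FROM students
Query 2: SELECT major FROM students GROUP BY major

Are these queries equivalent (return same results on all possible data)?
Yes, equivalent

Both queries return: [('History',), ('Physics',)]

Reason: Both get unique majors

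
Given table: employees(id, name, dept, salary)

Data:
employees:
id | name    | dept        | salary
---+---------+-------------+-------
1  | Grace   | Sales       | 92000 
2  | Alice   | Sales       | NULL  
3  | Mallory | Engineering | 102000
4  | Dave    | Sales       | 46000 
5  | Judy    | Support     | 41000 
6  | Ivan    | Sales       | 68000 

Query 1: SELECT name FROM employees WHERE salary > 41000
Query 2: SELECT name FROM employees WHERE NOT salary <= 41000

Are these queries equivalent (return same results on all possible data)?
Yes, equivalent

Both queries return: [('Dave',), ('Grace',), ('Ivan',), ('Mallory',)]

Reason: Both filter salary > 41000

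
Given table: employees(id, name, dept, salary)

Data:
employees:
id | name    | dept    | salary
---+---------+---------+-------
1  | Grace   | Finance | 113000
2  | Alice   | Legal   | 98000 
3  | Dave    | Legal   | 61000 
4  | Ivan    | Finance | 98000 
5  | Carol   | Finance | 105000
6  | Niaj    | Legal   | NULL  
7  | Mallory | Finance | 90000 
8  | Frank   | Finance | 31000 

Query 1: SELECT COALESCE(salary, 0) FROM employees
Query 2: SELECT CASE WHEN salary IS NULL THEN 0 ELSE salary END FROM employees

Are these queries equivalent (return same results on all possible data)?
Yes, equivalent

Both queries return: [(0,), (31000,), (61000,), (90000,), (98000,), (98000,), (105000,), (113000,)]

Reason: COALESCE vs CASE for NULL handling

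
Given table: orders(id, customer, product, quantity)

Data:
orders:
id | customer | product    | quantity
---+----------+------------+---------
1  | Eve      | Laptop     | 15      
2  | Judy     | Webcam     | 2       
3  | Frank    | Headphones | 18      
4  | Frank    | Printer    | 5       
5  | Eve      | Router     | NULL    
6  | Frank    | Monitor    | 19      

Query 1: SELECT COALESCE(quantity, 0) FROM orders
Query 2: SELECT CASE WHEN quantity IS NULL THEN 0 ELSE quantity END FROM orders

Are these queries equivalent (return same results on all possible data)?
Yes, equivalent

Both queries return: [(0,), (2,), (5,), (15,), (18,), (19,)]

Reason: COALESCE vs CASE for NULL handling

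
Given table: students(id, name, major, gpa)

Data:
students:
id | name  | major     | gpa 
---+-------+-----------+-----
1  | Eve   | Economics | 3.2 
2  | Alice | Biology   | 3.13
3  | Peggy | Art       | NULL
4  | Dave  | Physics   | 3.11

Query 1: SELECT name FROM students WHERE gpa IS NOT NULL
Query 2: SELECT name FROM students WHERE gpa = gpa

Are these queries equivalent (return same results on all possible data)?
Yes, equivalent

Both queries return: [('Alice',), ('Dave',), ('Eve',)]

Reason: IS NOT NULL vs self-equality (both exclude NULLs)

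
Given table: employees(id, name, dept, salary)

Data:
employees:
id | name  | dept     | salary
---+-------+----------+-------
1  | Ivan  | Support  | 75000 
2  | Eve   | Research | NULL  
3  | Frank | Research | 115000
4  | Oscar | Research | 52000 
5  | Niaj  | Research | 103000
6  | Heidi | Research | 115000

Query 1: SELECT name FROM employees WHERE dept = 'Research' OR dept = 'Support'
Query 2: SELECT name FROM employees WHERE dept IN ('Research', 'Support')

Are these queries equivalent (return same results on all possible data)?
Yes, equivalent

Both queries return: [('Eve',), ('Frank',), ('Heidi',), ('Ivan',), ('Niaj',), ('Oscar',)]

Reason: OR vs IN are equivalent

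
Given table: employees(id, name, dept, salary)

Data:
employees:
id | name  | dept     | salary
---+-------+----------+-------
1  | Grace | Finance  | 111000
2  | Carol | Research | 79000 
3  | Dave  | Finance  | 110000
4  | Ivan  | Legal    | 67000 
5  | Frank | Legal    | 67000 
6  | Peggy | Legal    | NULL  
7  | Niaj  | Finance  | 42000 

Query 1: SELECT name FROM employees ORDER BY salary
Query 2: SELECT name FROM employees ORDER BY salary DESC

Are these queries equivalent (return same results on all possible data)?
No, not equivalent

Query 1 returns: [('Peggy',), ('Niaj',), ('Ivan',), ('Frank',), ('Carol',), ('Dave',), ('Grace',)]
Query 2 returns: [('Grace',), ('Dave',), ('Carol',), ('Ivan',), ('Frank',), ('Niaj',), ('Peggy',)]

Reason: ASC vs DESC gives opposite ordering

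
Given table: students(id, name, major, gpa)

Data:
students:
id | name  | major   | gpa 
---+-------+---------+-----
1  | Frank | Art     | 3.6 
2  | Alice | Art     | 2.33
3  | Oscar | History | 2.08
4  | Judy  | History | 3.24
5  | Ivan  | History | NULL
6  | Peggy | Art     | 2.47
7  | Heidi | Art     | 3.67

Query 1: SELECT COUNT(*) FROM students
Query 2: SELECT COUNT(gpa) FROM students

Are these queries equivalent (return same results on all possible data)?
No, not equivalent

Query 1 returns: [(7,)]
Query 2 returns: [(6,)]

Reason: COUNT(*) includes NULLs, COUNT(column) excludes them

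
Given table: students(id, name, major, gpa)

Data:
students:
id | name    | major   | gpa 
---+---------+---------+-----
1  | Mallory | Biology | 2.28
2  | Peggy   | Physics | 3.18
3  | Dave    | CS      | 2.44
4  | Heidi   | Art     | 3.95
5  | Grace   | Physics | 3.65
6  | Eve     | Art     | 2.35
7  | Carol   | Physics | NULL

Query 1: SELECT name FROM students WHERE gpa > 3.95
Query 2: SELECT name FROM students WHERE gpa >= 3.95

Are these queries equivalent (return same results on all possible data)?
No, not equivalent

Query 1 returns: []
Query 2 returns: [('Heidi',)]

Reason: > vs >= gives different results when gpa = 3.95 exists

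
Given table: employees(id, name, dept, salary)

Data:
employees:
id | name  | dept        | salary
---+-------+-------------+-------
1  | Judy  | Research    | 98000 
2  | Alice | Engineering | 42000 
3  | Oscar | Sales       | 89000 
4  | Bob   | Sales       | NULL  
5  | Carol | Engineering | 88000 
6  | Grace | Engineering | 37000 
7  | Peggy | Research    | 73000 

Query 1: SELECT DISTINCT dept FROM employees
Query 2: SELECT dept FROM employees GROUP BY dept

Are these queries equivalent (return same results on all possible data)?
Yes, equivalent

Both queries return: [('Engineering',), ('Research',), ('Sales',)]

Reason: Both get unique depts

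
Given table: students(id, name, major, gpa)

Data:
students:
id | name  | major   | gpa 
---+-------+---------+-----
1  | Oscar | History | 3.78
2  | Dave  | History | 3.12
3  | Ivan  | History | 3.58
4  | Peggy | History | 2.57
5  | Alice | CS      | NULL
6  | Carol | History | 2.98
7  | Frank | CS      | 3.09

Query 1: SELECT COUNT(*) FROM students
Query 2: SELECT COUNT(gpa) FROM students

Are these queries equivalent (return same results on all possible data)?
No, not equivalent

Query 1 returns: [(7,)]
Query 2 returns: [(6,)]

Reason: COUNT(*) includes NULLs, COUNT(column) excludes them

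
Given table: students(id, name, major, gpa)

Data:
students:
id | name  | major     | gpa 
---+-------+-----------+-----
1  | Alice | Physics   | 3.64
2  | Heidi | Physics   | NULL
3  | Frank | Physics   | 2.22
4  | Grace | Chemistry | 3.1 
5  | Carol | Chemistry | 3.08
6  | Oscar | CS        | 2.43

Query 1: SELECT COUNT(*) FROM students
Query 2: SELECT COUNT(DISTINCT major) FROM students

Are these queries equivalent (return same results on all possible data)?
No, not equivalent

Query 1 returns: [(6,)]
Query 2 returns: [(3,)]

Reason: COUNT(*) counts rows, COUNT(DISTINCT major) counts unique majors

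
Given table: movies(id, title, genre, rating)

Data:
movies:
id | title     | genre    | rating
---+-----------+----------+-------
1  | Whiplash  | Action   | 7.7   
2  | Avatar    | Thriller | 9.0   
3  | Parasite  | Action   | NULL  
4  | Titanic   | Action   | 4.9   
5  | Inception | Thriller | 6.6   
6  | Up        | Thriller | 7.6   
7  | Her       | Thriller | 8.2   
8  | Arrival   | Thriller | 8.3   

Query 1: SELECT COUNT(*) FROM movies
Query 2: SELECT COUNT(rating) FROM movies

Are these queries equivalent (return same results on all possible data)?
No, not equivalent

Query 1 returns: [(8,)]
Query 2 returns: [(7,)]

Reason: COUNT(*) includes NULLs, COUNT(column) excludes them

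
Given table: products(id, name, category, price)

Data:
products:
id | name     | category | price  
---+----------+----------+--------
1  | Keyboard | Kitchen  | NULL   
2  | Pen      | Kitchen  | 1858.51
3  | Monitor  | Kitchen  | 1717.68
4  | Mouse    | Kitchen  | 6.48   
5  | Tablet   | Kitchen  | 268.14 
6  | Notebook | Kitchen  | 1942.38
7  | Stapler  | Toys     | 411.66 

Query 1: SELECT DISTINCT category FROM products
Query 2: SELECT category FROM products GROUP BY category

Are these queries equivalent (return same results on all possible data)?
Yes, equivalent

Both queries return: [('Kitchen',), ('Toys',)]

Reason: Both get unique categorys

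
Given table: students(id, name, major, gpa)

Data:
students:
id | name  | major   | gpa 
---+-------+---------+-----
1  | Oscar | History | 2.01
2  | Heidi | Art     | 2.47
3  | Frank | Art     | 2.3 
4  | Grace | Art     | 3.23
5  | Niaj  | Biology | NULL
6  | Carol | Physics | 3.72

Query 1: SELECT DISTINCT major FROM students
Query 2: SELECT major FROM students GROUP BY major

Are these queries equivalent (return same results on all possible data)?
Yes, equivalent

Both queries return: [('Art',), ('Biology',), ('History',), ('Physics',)]

Reason: Both get unique majors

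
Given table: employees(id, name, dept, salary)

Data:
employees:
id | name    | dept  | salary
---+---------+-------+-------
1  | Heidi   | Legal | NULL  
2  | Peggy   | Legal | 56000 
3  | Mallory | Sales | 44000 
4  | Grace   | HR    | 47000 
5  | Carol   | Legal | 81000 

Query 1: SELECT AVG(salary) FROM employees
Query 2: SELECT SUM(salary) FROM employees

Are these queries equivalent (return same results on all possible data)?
No, not equivalent

Query 1 returns: [(57000.0,)]
Query 2 returns: [(228000,)]

Reason: AVG vs SUM give different aggregate values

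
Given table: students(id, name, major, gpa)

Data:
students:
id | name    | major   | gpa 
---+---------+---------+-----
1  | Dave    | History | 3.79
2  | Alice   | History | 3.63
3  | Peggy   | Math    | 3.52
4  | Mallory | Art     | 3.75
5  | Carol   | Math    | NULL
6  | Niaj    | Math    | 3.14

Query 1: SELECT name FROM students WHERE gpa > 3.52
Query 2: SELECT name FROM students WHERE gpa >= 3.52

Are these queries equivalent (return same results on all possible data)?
No, not equivalent

Query 1 returns: [('Dave',), ('Alice',), ('Mallory',)]
Query 2 returns: [('Dave',), ('Alice',), ('Peggy',), ('Mallory',)]

Reason: > vs >= gives different results when gpa = 3.52 exists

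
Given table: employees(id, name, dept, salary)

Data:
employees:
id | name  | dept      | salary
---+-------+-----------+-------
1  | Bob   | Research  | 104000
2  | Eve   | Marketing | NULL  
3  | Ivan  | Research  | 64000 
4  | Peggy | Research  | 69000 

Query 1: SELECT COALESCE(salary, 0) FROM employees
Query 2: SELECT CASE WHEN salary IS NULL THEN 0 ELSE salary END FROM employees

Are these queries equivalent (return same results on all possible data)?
Yes, equivalent

Both queries return: [(0,), (64000,), (69000,), (104000,)]

Reason: COALESCE vs CASE for NULL handling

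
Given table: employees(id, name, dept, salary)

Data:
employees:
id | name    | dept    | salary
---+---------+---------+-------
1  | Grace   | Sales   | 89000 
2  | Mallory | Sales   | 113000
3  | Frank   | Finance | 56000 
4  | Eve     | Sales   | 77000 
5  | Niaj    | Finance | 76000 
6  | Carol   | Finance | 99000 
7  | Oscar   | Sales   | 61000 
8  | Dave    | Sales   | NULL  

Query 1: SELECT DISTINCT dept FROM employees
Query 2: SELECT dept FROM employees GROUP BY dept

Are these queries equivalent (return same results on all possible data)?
Yes, equivalent

Both queries return: [('Finance',), ('Sales',)]

Reason: Both get unique depts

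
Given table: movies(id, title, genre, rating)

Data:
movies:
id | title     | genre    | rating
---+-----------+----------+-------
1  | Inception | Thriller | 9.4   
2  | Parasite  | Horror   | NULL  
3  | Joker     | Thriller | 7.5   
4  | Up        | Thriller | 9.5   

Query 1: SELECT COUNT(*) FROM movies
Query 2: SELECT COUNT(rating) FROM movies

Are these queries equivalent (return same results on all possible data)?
No, not equivalent

Query 1 returns: [(4,)]
Query 2 returns: [(3,)]

Reason: COUNT(*) includes NULLs, COUNT(column) excludes them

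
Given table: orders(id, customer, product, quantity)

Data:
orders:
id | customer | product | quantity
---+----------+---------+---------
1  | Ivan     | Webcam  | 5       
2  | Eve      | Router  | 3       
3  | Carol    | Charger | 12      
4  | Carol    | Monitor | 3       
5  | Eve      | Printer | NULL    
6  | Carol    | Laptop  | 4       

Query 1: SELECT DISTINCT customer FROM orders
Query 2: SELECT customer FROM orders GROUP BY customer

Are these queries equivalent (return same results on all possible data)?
Yes, equivalent

Both queries return: [('Carol',), ('Eve',), ('Ivan',)]

Reason: Both get unique customers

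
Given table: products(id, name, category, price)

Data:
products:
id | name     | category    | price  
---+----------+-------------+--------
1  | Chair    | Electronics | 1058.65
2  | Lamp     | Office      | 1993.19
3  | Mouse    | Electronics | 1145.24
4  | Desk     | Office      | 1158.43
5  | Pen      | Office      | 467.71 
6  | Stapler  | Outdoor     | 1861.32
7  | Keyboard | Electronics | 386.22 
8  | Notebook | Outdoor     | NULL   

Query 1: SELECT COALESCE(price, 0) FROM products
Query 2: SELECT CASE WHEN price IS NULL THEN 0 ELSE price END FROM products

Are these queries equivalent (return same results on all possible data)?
Yes, equivalent

Both queries return: [(0,), (386.22,), (467.71,), (1058.65,), (1145.24,), (1158.43,), (1861.32,), (1993.19,)]

Reason: COALESCE vs CASE for NULL handling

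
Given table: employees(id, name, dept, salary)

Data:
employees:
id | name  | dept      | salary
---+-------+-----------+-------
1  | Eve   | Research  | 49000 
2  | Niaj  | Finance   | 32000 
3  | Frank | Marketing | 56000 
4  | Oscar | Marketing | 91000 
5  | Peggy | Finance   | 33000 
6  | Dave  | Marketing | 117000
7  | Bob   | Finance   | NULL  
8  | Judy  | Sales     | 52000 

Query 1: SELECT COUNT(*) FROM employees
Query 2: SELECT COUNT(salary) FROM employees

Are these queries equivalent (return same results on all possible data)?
No, not equivalent

Query 1 returns: [(8,)]
Query 2 returns: [(7,)]

Reason: COUNT(*) includes NULLs, COUNT(column) excludes them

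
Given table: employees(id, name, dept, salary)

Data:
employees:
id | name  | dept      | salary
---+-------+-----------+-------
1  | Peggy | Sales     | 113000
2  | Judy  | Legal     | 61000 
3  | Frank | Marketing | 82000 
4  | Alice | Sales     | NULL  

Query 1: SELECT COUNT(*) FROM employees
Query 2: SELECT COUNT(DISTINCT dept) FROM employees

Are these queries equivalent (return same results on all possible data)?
No, not equivalent

Query 1 returns: [(4,)]
Query 2 returns: [(3,)]

Reason: COUNT(*) counts rows, COUNT(DISTINCT dept) counts unique depts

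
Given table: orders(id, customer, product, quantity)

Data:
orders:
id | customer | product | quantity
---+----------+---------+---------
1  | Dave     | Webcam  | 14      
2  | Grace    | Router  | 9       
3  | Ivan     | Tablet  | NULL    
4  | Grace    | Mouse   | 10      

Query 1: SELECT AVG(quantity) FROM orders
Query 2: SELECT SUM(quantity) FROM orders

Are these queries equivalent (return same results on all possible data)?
No, not equivalent

Query 1 returns: [(11.0,)]
Query 2 returns: [(33,)]

Reason: AVG vs SUM give different aggregate values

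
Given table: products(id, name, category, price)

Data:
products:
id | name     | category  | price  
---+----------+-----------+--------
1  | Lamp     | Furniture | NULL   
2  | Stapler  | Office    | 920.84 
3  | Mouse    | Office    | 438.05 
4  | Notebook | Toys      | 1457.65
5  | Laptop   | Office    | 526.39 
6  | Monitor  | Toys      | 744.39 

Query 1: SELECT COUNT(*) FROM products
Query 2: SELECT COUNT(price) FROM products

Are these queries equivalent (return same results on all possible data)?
No, not equivalent

Query 1 returns: [(6,)]
Query 2 returns: [(5,)]

Reason: COUNT(*) includes NULLs, COUNT(column) excludes them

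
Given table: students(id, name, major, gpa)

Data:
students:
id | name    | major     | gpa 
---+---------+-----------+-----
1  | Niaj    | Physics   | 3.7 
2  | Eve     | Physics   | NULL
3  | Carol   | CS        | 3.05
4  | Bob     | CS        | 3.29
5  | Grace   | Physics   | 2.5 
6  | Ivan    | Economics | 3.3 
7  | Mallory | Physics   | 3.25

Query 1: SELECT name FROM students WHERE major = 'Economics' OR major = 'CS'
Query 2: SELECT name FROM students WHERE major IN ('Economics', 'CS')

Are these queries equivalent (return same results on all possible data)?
Yes, equivalent

Both queries return: [('Bob',), ('Carol',), ('Ivan',)]

Reason: OR vs IN are equivalent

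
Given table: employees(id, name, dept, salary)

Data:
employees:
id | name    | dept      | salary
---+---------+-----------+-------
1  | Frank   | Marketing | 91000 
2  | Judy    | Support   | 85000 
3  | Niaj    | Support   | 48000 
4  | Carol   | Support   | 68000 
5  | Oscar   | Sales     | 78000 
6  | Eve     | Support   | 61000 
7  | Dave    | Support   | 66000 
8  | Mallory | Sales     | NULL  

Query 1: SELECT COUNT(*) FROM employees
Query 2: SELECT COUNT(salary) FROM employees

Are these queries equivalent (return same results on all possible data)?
No, not equivalent

Query 1 returns: [(8,)]
Query 2 returns: [(7,)]

Reason: COUNT(*) includes NULLs, COUNT(column) excludes them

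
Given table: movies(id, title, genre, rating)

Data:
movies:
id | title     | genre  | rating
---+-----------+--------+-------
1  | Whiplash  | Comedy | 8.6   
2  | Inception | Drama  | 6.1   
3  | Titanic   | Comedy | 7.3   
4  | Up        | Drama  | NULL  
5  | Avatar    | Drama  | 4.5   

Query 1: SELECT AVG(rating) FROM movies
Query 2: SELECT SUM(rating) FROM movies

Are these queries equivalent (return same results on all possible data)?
No, not equivalent

Query 1 returns: [(6.625,)]
Query 2 returns: [(26.5,)]

Reason: AVG vs SUM give different aggregate values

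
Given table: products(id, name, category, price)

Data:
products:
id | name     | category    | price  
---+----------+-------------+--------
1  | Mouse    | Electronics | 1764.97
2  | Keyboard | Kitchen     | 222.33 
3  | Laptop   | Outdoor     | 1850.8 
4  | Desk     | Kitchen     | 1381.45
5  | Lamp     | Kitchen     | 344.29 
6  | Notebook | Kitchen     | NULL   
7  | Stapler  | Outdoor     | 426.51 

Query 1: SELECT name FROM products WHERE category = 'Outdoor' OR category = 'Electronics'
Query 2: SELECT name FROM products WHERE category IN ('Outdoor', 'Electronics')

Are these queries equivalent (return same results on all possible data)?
Yes, equivalent

Both queries return: [('Laptop',), ('Mouse',), ('Stapler',)]

Reason: OR vs IN are equivalent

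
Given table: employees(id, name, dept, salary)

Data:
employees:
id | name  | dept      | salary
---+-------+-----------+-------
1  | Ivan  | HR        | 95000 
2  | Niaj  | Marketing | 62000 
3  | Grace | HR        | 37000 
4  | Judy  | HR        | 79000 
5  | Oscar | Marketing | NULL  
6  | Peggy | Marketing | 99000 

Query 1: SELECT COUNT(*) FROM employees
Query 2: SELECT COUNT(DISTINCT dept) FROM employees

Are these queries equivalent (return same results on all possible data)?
No, not equivalent

Query 1 returns: [(6,)]
Query 2 returns: [(2,)]

Reason: COUNT(*) counts rows, COUNT(DISTINCT dept) counts unique depts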